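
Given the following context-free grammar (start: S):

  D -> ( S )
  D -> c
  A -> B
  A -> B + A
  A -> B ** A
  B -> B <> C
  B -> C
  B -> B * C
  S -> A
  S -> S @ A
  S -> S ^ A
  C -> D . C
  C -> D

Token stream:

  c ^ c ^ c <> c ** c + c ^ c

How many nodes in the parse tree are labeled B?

7

[S [S [S [S [A [B [C [D c]]]]] ^ [A [B [C [D c]]]]] ^ [A [B [B [C [D c]]] <> [C [D c]]] ** [A [B [C [D c]]] + [A [B [C [D c]]]]]]] ^ [A [B [C [D c]]]]]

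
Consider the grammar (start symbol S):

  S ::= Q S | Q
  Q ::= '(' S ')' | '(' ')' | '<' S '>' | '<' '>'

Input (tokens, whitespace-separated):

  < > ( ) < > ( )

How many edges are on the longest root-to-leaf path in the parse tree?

[S [Q < >] [S [Q ( )] [S [Q < >] [S [Q ( )]]]]]

5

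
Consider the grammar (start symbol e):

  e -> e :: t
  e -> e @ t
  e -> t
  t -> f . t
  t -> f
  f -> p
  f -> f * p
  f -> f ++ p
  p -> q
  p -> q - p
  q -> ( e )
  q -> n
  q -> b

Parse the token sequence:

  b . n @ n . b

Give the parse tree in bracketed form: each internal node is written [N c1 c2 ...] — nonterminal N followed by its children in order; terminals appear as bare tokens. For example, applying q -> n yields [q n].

e
e @ t
t @ t
f . t @ t
p . t @ t
q . t @ t
b . t @ t
b . f @ t
b . p @ t
b . q @ t
b . n @ t
b . n @ f . t
b . n @ p . t
b . n @ q . t
b . n @ n . t
b . n @ n . f
b . n @ n . p
b . n @ n . q
b . n @ n . b

[e [e [t [f [p [q b]]] . [t [f [p [q n]]]]]] @ [t [f [p [q n]]] . [t [f [p [q b]]]]]]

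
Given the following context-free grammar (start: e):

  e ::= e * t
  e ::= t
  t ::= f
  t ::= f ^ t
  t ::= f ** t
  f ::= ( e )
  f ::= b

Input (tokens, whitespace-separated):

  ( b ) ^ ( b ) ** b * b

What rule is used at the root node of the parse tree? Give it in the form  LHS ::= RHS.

e ::= e * t

[e [e [t [f ( [e [t [f b]]] )] ^ [t [f ( [e [t [f b]]] )] ** [t [f b]]]]] * [t [f b]]]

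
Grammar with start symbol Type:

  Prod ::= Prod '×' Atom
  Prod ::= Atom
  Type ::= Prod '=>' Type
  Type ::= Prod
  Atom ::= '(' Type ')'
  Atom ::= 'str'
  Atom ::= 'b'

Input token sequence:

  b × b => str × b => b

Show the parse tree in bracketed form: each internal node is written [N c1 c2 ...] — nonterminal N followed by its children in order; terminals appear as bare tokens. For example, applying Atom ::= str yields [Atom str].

Type
Prod => Type
Prod × Atom => Type
Atom × Atom => Type
b × Atom => Type
b × b => Type
b × b => Prod => Type
b × b => Prod × Atom => Type
b × b => Atom × Atom => Type
b × b => str × Atom => Type
b × b => str × b => Type
b × b => str × b => Prod
b × b => str × b => Atom
b × b => str × b => b

[Type [Prod [Prod [Atom b]] × [Atom b]] => [Type [Prod [Prod [Atom str]] × [Atom b]] => [Type [Prod [Atom b]]]]]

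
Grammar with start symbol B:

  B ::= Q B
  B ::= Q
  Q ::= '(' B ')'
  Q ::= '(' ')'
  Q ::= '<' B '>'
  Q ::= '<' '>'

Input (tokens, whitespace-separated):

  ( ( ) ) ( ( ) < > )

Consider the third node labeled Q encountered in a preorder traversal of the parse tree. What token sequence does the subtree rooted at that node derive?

( ( ) < > )

[B [Q ( [B [Q ( )]] )] [B [Q ( [B [Q ( )] [B [Q < >]]] )]]]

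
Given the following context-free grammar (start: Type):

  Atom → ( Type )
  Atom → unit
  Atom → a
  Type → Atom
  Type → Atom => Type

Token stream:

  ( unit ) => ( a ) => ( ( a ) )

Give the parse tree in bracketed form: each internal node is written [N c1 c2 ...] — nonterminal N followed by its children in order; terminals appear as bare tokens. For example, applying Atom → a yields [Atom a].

[Type [Atom ( [Type [Atom unit]] )] => [Type [Atom ( [Type [Atom a]] )] => [Type [Atom ( [Type [Atom ( [Type [Atom a]] )]] )]]]]

Type
Atom => Type
( Type ) => Type
( Atom ) => Type
( unit ) => Type
( unit ) => Atom => Type
( unit ) => ( Type ) => Type
( unit ) => ( Atom ) => Type
( unit ) => ( a ) => Type
( unit ) => ( a ) => Atom
( unit ) => ( a ) => ( Type )
( unit ) => ( a ) => ( Atom )
( unit ) => ( a ) => ( ( Type ) )
( unit ) => ( a ) => ( ( Atom ) )
( unit ) => ( a ) => ( ( a ) )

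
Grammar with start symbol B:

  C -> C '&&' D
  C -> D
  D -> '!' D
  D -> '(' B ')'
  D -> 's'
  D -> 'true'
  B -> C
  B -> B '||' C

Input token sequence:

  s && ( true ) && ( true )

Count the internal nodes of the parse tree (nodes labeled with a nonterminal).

13

[B [C [C [C [D s]] && [D ( [B [C [D true]]] )]] && [D ( [B [C [D true]]] )]]]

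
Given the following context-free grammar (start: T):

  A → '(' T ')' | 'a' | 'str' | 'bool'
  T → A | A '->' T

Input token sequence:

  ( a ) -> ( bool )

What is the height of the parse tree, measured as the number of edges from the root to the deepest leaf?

5

[T [A ( [T [A a]] )] -> [T [A ( [T [A bool]] )]]]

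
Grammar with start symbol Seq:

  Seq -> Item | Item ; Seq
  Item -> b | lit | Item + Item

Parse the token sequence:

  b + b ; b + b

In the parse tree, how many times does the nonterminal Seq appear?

2

[Seq [Item [Item b] + [Item b]] ; [Seq [Item [Item b] + [Item b]]]]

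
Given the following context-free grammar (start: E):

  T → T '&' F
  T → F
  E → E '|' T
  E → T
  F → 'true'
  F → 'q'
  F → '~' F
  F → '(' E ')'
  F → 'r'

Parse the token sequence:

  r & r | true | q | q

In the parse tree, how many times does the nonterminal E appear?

[E [E [E [E [T [T [F r]] & [F r]]] | [T [F true]]] | [T [F q]]] | [T [F q]]]

4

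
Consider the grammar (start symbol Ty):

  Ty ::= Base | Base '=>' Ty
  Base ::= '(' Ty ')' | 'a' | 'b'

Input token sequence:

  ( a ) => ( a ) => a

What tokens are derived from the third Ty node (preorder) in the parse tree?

( a ) => a

[Ty [Base ( [Ty [Base a]] )] => [Ty [Base ( [Ty [Base a]] )] => [Ty [Base a]]]]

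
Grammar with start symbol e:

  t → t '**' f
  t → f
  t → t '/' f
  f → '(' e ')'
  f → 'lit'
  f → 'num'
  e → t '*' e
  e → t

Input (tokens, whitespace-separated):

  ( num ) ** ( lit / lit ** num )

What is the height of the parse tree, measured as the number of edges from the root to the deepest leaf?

8

[e [t [t [f ( [e [t [f num]]] )]] ** [f ( [e [t [t [t [f lit]] / [f lit]] ** [f num]]] )]]]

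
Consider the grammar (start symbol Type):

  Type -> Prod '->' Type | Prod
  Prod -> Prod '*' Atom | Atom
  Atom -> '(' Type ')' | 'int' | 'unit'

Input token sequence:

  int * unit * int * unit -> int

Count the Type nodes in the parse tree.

2

[Type [Prod [Prod [Prod [Prod [Atom int]] * [Atom unit]] * [Atom int]] * [Atom unit]] -> [Type [Prod [Atom int]]]]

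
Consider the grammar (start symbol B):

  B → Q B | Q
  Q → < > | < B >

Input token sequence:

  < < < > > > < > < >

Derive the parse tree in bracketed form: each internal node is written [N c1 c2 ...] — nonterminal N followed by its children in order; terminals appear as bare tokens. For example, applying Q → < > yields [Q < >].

[B [Q < [B [Q < [B [Q < >]] >]] >] [B [Q < >] [B [Q < >]]]]

B
Q B
< B > B
< Q > B
< < B > > B
< < Q > > B
< < < > > > B
< < < > > > Q B
< < < > > > < > B
< < < > > > < > Q
< < < > > > < > < >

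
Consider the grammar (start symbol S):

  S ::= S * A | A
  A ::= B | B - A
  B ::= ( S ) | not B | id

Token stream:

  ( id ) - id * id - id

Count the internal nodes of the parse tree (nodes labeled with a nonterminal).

[S [S [A [B ( [S [A [B id]]] )] - [A [B id]]]] * [A [B id] - [A [B id]]]]

13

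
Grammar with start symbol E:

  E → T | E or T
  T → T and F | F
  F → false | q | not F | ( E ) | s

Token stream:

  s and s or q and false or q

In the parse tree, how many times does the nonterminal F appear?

[E [E [E [T [T [F s]] and [F s]]] or [T [T [F q]] and [F false]]] or [T [F q]]]

5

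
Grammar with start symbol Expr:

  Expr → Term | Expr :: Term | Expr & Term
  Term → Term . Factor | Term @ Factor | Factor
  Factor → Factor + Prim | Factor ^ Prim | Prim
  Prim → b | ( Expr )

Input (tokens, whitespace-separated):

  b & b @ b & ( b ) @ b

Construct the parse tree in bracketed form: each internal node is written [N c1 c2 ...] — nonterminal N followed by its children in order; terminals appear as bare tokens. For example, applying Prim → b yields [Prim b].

Expr
Expr & Term
Expr & Term & Term
Term & Term & Term
Factor & Term & Term
Prim & Term & Term
b & Term & Term
b & Term @ Factor & Term
b & Factor @ Factor & Term
b & Prim @ Factor & Term
b & b @ Factor & Term
b & b @ Prim & Term
b & b @ b & Term
b & b @ b & Term @ Factor
b & b @ b & Factor @ Factor
b & b @ b & Prim @ Factor
b & b @ b & ( Expr ) @ Factor
b & b @ b & ( Term ) @ Factor
b & b @ b & ( Factor ) @ Factor
b & b @ b & ( Prim ) @ Factor
b & b @ b & ( b ) @ Factor
b & b @ b & ( b ) @ Prim
b & b @ b & ( b ) @ b

[Expr [Expr [Expr [Term [Factor [Prim b]]]] & [Term [Term [Factor [Prim b]]] @ [Factor [Prim b]]]] & [Term [Term [Factor [Prim ( [Expr [Term [Factor [Prim b]]]] )]]] @ [Factor [Prim b]]]]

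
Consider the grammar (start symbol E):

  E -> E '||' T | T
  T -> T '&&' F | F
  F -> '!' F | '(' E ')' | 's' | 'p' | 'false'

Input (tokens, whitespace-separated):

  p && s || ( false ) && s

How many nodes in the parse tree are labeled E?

[E [E [T [T [F p]] && [F s]]] || [T [T [F ( [E [T [F false]]] )]] && [F s]]]

3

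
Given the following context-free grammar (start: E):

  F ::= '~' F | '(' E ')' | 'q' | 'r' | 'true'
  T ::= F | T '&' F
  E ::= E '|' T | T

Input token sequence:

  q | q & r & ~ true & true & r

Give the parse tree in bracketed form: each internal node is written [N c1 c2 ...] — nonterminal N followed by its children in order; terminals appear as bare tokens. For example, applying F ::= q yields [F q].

E
E | T
T | T
F | T
q | T
q | T & F
q | T & F & F
q | T & F & F & F
q | T & F & F & F & F
q | F & F & F & F & F
q | q & F & F & F & F
q | q & r & F & F & F
q | q & r & ~ F & F & F
q | q & r & ~ true & F & F
q | q & r & ~ true & true & F
q | q & r & ~ true & true & r

[E [E [T [F q]]] | [T [T [T [T [T [F q]] & [F r]] & [F ~ [F true]]] & [F true]] & [F r]]]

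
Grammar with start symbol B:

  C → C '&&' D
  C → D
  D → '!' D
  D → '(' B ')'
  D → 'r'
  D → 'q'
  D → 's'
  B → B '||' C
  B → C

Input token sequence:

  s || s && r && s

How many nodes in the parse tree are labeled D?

[B [B [C [D s]]] || [C [C [C [D s]] && [D r]] && [D s]]]

4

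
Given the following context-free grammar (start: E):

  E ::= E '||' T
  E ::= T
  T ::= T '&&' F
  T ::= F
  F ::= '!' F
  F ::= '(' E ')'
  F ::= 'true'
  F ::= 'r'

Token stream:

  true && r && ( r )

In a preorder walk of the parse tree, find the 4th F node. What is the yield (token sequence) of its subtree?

r

[E [T [T [T [F true]] && [F r]] && [F ( [E [T [F r]]] )]]]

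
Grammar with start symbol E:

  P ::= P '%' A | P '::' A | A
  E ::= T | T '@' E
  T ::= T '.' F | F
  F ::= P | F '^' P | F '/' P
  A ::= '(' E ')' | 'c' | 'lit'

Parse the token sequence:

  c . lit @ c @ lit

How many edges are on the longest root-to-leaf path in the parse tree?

[E [T [T [F [P [A c]]]] . [F [P [A lit]]]] @ [E [T [F [P [A c]]]] @ [E [T [F [P [A lit]]]]]]]

7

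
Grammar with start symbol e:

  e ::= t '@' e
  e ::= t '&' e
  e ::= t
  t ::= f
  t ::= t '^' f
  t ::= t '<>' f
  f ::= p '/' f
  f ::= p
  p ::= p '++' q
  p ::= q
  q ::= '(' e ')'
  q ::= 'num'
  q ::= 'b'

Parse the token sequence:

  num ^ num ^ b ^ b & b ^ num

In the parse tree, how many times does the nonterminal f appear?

6

[e [t [t [t [t [f [p [q num]]]] ^ [f [p [q num]]]] ^ [f [p [q b]]]] ^ [f [p [q b]]]] & [e [t [t [f [p [q b]]]] ^ [f [p [q num]]]]]]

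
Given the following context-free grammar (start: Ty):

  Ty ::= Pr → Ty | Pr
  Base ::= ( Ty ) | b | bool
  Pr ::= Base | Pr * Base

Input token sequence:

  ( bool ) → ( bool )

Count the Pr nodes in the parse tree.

[Ty [Pr [Base ( [Ty [Pr [Base bool]]] )]] → [Ty [Pr [Base ( [Ty [Pr [Base bool]]] )]]]]

4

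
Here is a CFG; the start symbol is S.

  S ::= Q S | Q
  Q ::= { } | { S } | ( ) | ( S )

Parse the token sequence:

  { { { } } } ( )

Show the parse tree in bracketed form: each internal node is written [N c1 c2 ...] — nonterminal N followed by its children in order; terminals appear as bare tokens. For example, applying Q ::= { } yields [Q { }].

S
Q S
{ S } S
{ Q } S
{ { S } } S
{ { Q } } S
{ { { } } } S
{ { { } } } Q
{ { { } } } ( )

[S [Q { [S [Q { [S [Q { }]] }]] }] [S [Q ( )]]]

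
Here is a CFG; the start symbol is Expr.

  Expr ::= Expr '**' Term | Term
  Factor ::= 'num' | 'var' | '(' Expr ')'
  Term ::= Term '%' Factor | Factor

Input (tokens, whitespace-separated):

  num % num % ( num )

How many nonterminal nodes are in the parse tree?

[Expr [Term [Term [Term [Factor num]] % [Factor num]] % [Factor ( [Expr [Term [Factor num]]] )]]]

10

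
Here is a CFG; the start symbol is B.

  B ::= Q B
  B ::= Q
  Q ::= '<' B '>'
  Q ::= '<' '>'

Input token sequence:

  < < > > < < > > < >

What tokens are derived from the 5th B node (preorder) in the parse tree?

< >

[B [Q < [B [Q < >]] >] [B [Q < [B [Q < >]] >] [B [Q < >]]]]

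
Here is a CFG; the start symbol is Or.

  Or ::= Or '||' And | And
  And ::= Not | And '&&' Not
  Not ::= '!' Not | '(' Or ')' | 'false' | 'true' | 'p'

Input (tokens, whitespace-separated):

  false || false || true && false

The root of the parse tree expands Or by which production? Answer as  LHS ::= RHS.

[Or [Or [Or [And [Not false]]] || [And [Not false]]] || [And [And [Not true]] && [Not false]]]

Or ::= Or '||' And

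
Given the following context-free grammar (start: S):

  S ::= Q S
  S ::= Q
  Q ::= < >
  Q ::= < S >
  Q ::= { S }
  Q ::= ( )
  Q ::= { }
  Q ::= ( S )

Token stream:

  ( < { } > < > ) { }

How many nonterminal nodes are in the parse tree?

[S [Q ( [S [Q < [S [Q { }]] >] [S [Q < >]]] )] [S [Q { }]]]

10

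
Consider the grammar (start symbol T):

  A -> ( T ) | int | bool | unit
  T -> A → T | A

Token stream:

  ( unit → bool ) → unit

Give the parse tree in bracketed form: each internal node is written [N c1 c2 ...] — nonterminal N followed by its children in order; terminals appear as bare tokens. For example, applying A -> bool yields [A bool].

T
A → T
( T ) → T
( A → T ) → T
( unit → T ) → T
( unit → A ) → T
( unit → bool ) → T
( unit → bool ) → A
( unit → bool ) → unit

[T [A ( [T [A unit] → [T [A bool]]] )] → [T [A unit]]]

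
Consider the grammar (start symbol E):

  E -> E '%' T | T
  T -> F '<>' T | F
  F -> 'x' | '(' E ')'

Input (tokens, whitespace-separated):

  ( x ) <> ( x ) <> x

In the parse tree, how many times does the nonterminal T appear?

[E [T [F ( [E [T [F x]]] )] <> [T [F ( [E [T [F x]]] )] <> [T [F x]]]]]

5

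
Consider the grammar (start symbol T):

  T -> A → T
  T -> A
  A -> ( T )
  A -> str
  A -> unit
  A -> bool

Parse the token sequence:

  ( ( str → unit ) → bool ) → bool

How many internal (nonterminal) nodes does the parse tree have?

[T [A ( [T [A ( [T [A str] → [T [A unit]]] )] → [T [A bool]]] )] → [T [A bool]]]

12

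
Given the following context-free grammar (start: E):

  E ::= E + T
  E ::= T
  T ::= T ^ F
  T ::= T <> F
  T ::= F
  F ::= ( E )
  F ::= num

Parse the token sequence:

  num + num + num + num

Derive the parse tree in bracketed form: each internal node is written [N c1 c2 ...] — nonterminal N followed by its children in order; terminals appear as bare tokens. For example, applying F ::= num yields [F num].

[E [E [E [E [T [F num]]] + [T [F num]]] + [T [F num]]] + [T [F num]]]

E
E + T
E + T + T
E + T + T + T
T + T + T + T
F + T + T + T
num + T + T + T
num + F + T + T
num + num + T + T
num + num + F + T
num + num + num + T
num + num + num + F
num + num + num + num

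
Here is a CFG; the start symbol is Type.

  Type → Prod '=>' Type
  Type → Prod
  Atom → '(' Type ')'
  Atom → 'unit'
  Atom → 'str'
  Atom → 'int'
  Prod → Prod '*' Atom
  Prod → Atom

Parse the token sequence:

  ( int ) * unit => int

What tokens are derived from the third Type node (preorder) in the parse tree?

[Type [Prod [Prod [Atom ( [Type [Prod [Atom int]]] )]] * [Atom unit]] => [Type [Prod [Atom int]]]]

int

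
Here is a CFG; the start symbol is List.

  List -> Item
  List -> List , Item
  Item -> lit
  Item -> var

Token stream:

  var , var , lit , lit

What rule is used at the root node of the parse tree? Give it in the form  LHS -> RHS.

[List [List [List [List [Item var]] , [Item var]] , [Item lit]] , [Item lit]]

List -> List , Item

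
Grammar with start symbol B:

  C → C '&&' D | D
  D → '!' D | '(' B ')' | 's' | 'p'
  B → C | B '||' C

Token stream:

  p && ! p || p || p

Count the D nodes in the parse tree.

[B [B [B [C [C [D p]] && [D ! [D p]]]] || [C [D p]]] || [C [D p]]]

5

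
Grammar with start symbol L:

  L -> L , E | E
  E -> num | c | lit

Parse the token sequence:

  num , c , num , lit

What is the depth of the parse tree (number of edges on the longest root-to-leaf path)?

5

[L [L [L [L [E num]] , [E c]] , [E num]] , [E lit]]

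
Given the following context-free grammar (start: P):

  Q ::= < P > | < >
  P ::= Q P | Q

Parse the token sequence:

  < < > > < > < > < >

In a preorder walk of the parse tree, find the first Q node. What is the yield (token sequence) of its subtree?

[P [Q < [P [Q < >]] >] [P [Q < >] [P [Q < >] [P [Q < >]]]]]

< < > >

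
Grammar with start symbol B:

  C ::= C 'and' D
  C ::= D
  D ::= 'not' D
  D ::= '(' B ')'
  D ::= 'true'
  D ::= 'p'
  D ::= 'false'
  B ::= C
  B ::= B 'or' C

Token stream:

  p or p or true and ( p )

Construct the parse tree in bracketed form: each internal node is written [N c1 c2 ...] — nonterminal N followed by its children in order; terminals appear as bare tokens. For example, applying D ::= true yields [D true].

B
B or C
B or C or C
C or C or C
D or C or C
p or C or C
p or D or C
p or p or C
p or p or C and D
p or p or D and D
p or p or true and D
p or p or true and ( B )
p or p or true and ( C )
p or p or true and ( D )
p or p or true and ( p )

[B [B [B [C [D p]]] or [C [D p]]] or [C [C [D true]] and [D ( [B [C [D p]]] )]]]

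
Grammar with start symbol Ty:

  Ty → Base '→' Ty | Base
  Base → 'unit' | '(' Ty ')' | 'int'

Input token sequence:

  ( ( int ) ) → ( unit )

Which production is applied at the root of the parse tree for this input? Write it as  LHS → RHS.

[Ty [Base ( [Ty [Base ( [Ty [Base int]] )]] )] → [Ty [Base ( [Ty [Base unit]] )]]]

Ty → Base '→' Ty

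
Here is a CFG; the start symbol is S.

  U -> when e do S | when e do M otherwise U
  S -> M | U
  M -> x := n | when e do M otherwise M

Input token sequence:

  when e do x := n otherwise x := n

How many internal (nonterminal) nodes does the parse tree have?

4

[S [M when e do [M x := n] otherwise [M x := n]]]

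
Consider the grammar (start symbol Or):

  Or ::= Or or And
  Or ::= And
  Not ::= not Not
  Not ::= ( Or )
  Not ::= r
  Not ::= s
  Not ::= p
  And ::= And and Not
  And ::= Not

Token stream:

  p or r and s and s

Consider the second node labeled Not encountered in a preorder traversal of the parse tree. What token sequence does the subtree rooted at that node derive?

[Or [Or [And [Not p]]] or [And [And [And [Not r]] and [Not s]] and [Not s]]]

r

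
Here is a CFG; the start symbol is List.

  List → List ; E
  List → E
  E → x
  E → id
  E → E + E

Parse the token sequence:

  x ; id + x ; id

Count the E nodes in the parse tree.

5

[List [List [List [E x]] ; [E [E id] + [E x]]] ; [E id]]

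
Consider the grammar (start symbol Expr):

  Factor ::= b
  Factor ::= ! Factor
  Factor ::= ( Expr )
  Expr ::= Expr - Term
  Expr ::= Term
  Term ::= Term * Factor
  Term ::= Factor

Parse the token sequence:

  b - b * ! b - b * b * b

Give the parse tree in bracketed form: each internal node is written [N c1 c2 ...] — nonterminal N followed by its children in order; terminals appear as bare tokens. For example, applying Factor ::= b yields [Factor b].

[Expr [Expr [Expr [Term [Factor b]]] - [Term [Term [Factor b]] * [Factor ! [Factor b]]]] - [Term [Term [Term [Factor b]] * [Factor b]] * [Factor b]]]

Expr
Expr - Term
Expr - Term - Term
Term - Term - Term
Factor - Term - Term
b - Term - Term
b - Term * Factor - Term
b - Factor * Factor - Term
b - b * Factor - Term
b - b * ! Factor - Term
b - b * ! b - Term
b - b * ! b - Term * Factor
b - b * ! b - Term * Factor * Factor
b - b * ! b - Factor * Factor * Factor
b - b * ! b - b * Factor * Factor
b - b * ! b - b * b * Factor
b - b * ! b - b * b * b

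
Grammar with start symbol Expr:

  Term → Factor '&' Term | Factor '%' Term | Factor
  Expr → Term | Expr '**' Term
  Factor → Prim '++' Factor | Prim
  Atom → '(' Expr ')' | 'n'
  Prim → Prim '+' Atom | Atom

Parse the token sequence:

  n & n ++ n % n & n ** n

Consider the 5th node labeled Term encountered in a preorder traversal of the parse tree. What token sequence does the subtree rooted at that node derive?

n

[Expr [Expr [Term [Factor [Prim [Atom n]]] & [Term [Factor [Prim [Atom n]] ++ [Factor [Prim [Atom n]]]] % [Term [Factor [Prim [Atom n]]] & [Term [Factor [Prim [Atom n]]]]]]]] ** [Term [Factor [Prim [Atom n]]]]]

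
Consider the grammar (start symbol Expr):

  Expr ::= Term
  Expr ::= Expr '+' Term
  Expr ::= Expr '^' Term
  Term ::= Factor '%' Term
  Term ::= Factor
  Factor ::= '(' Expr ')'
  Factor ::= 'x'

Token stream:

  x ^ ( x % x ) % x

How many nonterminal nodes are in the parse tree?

[Expr [Expr [Term [Factor x]]] ^ [Term [Factor ( [Expr [Term [Factor x] % [Term [Factor x]]]] )] % [Term [Factor x]]]]

13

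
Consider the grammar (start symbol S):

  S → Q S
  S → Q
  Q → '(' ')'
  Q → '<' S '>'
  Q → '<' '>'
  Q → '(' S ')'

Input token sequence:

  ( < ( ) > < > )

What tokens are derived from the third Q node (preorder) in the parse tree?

( )

[S [Q ( [S [Q < [S [Q ( )]] >] [S [Q < >]]] )]]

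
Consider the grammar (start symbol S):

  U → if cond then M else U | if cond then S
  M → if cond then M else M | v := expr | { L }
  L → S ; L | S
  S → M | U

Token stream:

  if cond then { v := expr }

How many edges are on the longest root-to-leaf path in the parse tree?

7

[S [U if cond then [S [M { [L [S [M v := expr]]] }]]]]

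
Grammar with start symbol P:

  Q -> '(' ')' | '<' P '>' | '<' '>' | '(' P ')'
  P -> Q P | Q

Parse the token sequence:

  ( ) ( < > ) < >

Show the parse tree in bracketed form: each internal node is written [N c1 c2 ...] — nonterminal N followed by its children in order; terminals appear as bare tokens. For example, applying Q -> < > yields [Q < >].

P
Q P
( ) P
( ) Q P
( ) ( P ) P
( ) ( Q ) P
( ) ( < > ) P
( ) ( < > ) Q
( ) ( < > ) < >

[P [Q ( )] [P [Q ( [P [Q < >]] )] [P [Q < >]]]]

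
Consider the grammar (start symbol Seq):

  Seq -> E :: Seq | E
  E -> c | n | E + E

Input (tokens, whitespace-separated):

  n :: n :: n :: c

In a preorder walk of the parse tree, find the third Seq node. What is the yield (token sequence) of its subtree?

[Seq [E n] :: [Seq [E n] :: [Seq [E n] :: [Seq [E c]]]]]

n :: c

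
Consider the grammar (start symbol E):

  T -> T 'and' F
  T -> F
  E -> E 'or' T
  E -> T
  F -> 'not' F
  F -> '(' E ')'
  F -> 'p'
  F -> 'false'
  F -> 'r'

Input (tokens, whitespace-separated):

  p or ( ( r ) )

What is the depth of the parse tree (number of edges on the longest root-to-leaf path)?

[E [E [T [F p]]] or [T [F ( [E [T [F ( [E [T [F r]]] )]]] )]]]

9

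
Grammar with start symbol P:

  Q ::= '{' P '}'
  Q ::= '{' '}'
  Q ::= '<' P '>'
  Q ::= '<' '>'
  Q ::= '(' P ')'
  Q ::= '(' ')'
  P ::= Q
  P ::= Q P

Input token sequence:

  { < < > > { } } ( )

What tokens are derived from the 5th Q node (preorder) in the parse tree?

( )

[P [Q { [P [Q < [P [Q < >]] >] [P [Q { }]]] }] [P [Q ( )]]]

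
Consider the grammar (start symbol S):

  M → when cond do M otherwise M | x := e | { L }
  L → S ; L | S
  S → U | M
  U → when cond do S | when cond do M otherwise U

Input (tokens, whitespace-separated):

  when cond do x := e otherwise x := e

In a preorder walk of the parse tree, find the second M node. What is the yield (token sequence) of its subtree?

[S [M when cond do [M x := e] otherwise [M x := e]]]

x := e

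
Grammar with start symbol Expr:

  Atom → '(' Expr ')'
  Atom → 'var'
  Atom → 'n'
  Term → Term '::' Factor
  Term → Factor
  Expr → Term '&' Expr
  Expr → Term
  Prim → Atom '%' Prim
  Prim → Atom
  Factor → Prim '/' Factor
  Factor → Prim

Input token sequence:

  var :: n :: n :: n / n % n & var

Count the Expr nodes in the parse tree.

[Expr [Term [Term [Term [Term [Factor [Prim [Atom var]]]] :: [Factor [Prim [Atom n]]]] :: [Factor [Prim [Atom n]]]] :: [Factor [Prim [Atom n]] / [Factor [Prim [Atom n] % [Prim [Atom n]]]]]] & [Expr [Term [Factor [Prim [Atom var]]]]]]

2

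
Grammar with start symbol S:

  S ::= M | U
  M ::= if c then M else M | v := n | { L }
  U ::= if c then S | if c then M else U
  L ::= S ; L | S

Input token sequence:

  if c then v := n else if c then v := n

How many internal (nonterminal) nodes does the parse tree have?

6

[S [U if c then [M v := n] else [U if c then [S [M v := n]]]]]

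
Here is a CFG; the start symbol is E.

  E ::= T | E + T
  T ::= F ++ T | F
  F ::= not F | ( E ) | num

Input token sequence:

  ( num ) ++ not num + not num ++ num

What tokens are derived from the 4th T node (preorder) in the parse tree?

[E [E [T [F ( [E [T [F num]]] )] ++ [T [F not [F num]]]]] + [T [F not [F num]] ++ [T [F num]]]]

not num ++ num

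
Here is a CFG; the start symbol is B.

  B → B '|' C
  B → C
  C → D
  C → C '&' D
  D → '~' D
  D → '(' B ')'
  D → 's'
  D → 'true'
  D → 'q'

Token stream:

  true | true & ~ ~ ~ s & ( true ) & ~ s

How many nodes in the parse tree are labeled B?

3

[B [B [C [D true]]] | [C [C [C [C [D true]] & [D ~ [D ~ [D ~ [D s]]]]] & [D ( [B [C [D true]]] )]] & [D ~ [D s]]]]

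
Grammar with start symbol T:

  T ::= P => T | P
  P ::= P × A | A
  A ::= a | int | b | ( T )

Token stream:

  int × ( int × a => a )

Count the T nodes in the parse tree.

[T [P [P [A int]] × [A ( [T [P [P [A int]] × [A a]] => [T [P [A a]]]] )]]]

3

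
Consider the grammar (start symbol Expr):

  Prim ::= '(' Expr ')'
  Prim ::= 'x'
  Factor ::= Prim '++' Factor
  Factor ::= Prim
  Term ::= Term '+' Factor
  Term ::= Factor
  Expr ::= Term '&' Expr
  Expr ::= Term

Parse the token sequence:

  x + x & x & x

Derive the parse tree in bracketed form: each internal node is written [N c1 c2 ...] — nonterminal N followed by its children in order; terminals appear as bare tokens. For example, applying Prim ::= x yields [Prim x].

[Expr [Term [Term [Factor [Prim x]]] + [Factor [Prim x]]] & [Expr [Term [Factor [Prim x]]] & [Expr [Term [Factor [Prim x]]]]]]

Expr
Term & Expr
Term + Factor & Expr
Factor + Factor & Expr
Prim + Factor & Expr
x + Factor & Expr
x + Prim & Expr
x + x & Expr
x + x & Term & Expr
x + x & Factor & Expr
x + x & Prim & Expr
x + x & x & Expr
x + x & x & Term
x + x & x & Factor
x + x & x & Prim
x + x & x & x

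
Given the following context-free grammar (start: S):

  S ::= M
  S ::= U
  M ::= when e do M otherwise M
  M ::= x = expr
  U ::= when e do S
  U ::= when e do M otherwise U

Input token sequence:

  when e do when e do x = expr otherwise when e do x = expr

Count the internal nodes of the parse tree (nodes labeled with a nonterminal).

[S [U when e do [S [U when e do [M x = expr] otherwise [U when e do [S [M x = expr]]]]]]]

8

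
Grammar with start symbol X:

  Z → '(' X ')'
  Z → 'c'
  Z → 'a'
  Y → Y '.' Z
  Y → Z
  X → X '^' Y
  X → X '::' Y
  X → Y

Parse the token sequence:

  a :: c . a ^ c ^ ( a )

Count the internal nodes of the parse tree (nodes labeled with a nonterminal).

17

[X [X [X [X [Y [Z a]]] :: [Y [Y [Z c]] . [Z a]]] ^ [Y [Z c]]] ^ [Y [Z ( [X [Y [Z a]]] )]]]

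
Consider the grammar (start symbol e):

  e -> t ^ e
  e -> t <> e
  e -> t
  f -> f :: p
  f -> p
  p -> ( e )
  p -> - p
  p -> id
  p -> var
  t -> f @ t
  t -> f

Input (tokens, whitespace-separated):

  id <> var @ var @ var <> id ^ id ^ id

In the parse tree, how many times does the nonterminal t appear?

7

[e [t [f [p id]]] <> [e [t [f [p var]] @ [t [f [p var]] @ [t [f [p var]]]]] <> [e [t [f [p id]]] ^ [e [t [f [p id]]] ^ [e [t [f [p id]]]]]]]]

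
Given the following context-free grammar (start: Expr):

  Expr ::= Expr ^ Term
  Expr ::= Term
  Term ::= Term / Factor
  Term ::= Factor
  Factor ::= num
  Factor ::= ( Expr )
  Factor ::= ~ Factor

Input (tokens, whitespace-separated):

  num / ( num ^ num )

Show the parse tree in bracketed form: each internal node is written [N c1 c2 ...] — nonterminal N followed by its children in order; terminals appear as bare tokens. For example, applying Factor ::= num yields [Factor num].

[Expr [Term [Term [Factor num]] / [Factor ( [Expr [Expr [Term [Factor num]]] ^ [Term [Factor num]]] )]]]

Expr
Term
Term / Factor
Factor / Factor
num / Factor
num / ( Expr )
num / ( Expr ^ Term )
num / ( Term ^ Term )
num / ( Factor ^ Term )
num / ( num ^ Term )
num / ( num ^ Factor )
num / ( num ^ num )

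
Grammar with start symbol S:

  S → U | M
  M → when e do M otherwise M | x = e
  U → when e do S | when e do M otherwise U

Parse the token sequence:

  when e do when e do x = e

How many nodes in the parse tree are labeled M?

[S [U when e do [S [U when e do [S [M x = e]]]]]]

1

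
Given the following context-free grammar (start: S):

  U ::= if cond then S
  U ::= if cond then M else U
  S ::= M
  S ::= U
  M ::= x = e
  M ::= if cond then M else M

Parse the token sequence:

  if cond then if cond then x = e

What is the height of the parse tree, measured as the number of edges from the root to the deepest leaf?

6

[S [U if cond then [S [U if cond then [S [M x = e]]]]]]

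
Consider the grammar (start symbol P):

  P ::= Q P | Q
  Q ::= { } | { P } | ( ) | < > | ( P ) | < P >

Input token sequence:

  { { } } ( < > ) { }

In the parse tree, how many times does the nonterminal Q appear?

[P [Q { [P [Q { }]] }] [P [Q ( [P [Q < >]] )] [P [Q { }]]]]

5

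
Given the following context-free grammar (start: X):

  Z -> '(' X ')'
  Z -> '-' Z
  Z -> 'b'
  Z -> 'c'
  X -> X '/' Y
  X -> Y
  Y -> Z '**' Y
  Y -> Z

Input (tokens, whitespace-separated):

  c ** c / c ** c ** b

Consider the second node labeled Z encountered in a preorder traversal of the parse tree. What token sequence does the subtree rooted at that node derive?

c

[X [X [Y [Z c] ** [Y [Z c]]]] / [Y [Z c] ** [Y [Z c] ** [Y [Z b]]]]]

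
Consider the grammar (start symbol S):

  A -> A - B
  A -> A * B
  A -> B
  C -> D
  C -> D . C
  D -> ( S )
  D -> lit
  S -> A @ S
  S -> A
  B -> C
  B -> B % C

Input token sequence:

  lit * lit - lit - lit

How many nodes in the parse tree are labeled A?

[S [A [A [A [A [B [C [D lit]]]] * [B [C [D lit]]]] - [B [C [D lit]]]] - [B [C [D lit]]]]]

4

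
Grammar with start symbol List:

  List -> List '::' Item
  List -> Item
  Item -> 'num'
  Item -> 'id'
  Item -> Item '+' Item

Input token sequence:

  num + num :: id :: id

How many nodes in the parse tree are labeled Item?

[List [List [List [Item [Item num] + [Item num]]] :: [Item id]] :: [Item id]]

5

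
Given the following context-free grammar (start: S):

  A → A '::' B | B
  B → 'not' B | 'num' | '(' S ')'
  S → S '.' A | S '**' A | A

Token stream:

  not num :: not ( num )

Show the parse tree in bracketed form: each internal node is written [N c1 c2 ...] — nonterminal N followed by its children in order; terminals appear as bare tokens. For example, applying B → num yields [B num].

[S [A [A [B not [B num]]] :: [B not [B ( [S [A [B num]]] )]]]]

S
A
A :: B
B :: B
not B :: B
not num :: B
not num :: not B
not num :: not ( S )
not num :: not ( A )
not num :: not ( B )
not num :: not ( num )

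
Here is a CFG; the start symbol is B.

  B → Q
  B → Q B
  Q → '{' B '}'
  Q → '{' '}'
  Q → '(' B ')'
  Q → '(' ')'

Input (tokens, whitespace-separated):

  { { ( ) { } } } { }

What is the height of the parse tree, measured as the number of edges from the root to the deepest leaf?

[B [Q { [B [Q { [B [Q ( )] [B [Q { }]]] }]] }] [B [Q { }]]]

7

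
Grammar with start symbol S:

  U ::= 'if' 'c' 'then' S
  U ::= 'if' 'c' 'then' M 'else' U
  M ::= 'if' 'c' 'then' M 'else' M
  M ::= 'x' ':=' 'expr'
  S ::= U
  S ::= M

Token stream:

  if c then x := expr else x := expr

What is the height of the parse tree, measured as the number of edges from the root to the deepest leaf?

[S [M if c then [M x := expr] else [M x := expr]]]

3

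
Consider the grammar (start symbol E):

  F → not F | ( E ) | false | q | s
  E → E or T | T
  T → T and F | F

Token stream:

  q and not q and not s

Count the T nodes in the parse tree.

[E [T [T [T [F q]] and [F not [F q]]] and [F not [F s]]]]

3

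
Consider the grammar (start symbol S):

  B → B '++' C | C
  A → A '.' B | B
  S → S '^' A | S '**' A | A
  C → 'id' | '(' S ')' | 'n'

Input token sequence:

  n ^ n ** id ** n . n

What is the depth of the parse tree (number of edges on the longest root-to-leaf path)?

[S [S [S [S [A [B [C n]]]] ^ [A [B [C n]]]] ** [A [B [C id]]]] ** [A [A [B [C n]]] . [B [C n]]]]

7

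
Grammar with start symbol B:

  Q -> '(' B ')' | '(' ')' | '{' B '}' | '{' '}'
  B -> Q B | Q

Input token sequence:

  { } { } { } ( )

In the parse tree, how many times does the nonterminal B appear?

4

[B [Q { }] [B [Q { }] [B [Q { }] [B [Q ( )]]]]]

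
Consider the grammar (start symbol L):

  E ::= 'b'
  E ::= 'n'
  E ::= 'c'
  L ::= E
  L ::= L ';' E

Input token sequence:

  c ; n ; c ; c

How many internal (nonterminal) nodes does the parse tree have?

[L [L [L [L [E c]] ; [E n]] ; [E c]] ; [E c]]

8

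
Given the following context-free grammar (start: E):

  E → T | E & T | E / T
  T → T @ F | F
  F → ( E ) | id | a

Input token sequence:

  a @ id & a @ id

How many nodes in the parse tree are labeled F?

4

[E [E [T [T [F a]] @ [F id]]] & [T [T [F a]] @ [F id]]]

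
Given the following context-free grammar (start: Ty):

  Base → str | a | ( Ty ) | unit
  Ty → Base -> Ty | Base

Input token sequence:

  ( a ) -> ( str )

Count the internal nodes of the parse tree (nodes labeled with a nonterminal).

[Ty [Base ( [Ty [Base a]] )] -> [Ty [Base ( [Ty [Base str]] )]]]

8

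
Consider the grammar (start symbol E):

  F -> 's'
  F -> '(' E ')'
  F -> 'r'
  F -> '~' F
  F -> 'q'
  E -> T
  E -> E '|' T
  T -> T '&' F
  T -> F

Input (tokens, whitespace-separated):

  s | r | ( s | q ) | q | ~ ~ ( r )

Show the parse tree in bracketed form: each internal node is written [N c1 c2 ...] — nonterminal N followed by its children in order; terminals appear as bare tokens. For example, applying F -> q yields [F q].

[E [E [E [E [E [T [F s]]] | [T [F r]]] | [T [F ( [E [E [T [F s]]] | [T [F q]]] )]]] | [T [F q]]] | [T [F ~ [F ~ [F ( [E [T [F r]]] )]]]]]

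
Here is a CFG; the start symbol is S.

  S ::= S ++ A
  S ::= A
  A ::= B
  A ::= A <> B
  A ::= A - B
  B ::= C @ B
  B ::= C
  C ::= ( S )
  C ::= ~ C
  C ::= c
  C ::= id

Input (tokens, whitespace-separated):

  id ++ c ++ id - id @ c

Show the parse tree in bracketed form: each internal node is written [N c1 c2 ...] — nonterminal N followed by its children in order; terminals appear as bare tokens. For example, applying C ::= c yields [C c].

S
S ++ A
S ++ A ++ A
A ++ A ++ A
B ++ A ++ A
C ++ A ++ A
id ++ A ++ A
id ++ B ++ A
id ++ C ++ A
id ++ c ++ A
id ++ c ++ A - B
id ++ c ++ B - B
id ++ c ++ C - B
id ++ c ++ id - B
id ++ c ++ id - C @ B
id ++ c ++ id - id @ B
id ++ c ++ id - id @ C
id ++ c ++ id - id @ c

[S [S [S [A [B [C id]]]] ++ [A [B [C c]]]] ++ [A [A [B [C id]]] - [B [C id] @ [B [C c]]]]]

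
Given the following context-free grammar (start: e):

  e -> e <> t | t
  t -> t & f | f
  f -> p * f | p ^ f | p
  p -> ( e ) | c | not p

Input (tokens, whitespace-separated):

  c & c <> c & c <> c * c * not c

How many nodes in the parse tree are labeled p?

[e [e [e [t [t [f [p c]]] & [f [p c]]]] <> [t [t [f [p c]]] & [f [p c]]]] <> [t [f [p c] * [f [p c] * [f [p not [p c]]]]]]]

8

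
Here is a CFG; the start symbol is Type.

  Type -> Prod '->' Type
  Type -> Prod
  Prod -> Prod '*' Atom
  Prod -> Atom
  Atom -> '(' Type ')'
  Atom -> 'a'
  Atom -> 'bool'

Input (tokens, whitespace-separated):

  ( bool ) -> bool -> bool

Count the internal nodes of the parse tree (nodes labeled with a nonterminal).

[Type [Prod [Atom ( [Type [Prod [Atom bool]]] )]] -> [Type [Prod [Atom bool]] -> [Type [Prod [Atom bool]]]]]

12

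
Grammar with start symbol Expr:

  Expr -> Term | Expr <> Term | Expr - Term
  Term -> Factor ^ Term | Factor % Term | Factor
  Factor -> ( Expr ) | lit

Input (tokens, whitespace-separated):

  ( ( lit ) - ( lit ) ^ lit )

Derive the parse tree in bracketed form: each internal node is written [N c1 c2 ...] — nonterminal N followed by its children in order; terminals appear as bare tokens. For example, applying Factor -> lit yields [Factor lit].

Expr
Term
Factor
( Expr )
( Expr - Term )
( Term - Term )
( Factor - Term )
( ( Expr ) - Term )
( ( Term ) - Term )
( ( Factor ) - Term )
( ( lit ) - Term )
( ( lit ) - Factor ^ Term )
( ( lit ) - ( Expr ) ^ Term )
( ( lit ) - ( Term ) ^ Term )
( ( lit ) - ( Factor ) ^ Term )
( ( lit ) - ( lit ) ^ Term )
( ( lit ) - ( lit ) ^ Factor )
( ( lit ) - ( lit ) ^ lit )

[Expr [Term [Factor ( [Expr [Expr [Term [Factor ( [Expr [Term [Factor lit]]] )]]] - [Term [Factor ( [Expr [Term [Factor lit]]] )] ^ [Term [Factor lit]]]] )]]]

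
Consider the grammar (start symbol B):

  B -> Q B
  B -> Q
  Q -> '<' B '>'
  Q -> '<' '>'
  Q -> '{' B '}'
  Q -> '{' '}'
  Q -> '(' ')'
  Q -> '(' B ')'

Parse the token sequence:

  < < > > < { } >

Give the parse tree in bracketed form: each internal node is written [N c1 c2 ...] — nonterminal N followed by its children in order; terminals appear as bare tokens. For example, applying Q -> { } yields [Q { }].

B
Q B
< B > B
< Q > B
< < > > B
< < > > Q
< < > > < B >
< < > > < Q >
< < > > < { } >

[B [Q < [B [Q < >]] >] [B [Q < [B [Q { }]] >]]]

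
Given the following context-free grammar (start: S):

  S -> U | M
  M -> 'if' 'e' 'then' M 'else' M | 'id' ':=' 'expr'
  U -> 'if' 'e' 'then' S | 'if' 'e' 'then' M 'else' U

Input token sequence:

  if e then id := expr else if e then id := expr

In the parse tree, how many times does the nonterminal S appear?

[S [U if e then [M id := expr] else [U if e then [S [M id := expr]]]]]

2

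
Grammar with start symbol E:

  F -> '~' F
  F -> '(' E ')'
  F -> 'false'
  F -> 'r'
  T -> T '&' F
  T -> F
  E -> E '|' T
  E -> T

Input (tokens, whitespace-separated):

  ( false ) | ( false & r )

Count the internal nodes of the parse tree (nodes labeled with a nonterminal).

[E [E [T [F ( [E [T [F false]]] )]]] | [T [F ( [E [T [T [F false]] & [F r]]] )]]]

14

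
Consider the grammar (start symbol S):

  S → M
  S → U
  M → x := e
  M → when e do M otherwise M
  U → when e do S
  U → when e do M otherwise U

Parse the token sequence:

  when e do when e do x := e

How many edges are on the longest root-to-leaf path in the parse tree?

[S [U when e do [S [U when e do [S [M x := e]]]]]]

6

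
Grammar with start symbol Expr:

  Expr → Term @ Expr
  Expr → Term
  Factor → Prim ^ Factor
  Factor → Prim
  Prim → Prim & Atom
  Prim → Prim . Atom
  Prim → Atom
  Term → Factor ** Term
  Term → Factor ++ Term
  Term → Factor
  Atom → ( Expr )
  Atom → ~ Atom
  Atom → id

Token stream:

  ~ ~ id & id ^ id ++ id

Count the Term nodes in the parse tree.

2

[Expr [Term [Factor [Prim [Prim [Atom ~ [Atom ~ [Atom id]]]] & [Atom id]] ^ [Factor [Prim [Atom id]]]] ++ [Term [Factor [Prim [Atom id]]]]]]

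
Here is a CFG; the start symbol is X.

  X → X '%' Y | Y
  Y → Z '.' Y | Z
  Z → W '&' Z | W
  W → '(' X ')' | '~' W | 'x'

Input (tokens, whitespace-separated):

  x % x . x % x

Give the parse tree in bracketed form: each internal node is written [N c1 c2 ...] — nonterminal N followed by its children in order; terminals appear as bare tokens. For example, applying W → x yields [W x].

X
X % Y
X % Y % Y
Y % Y % Y
Z % Y % Y
W % Y % Y
x % Y % Y
x % Z . Y % Y
x % W . Y % Y
x % x . Y % Y
x % x . Z % Y
x % x . W % Y
x % x . x % Y
x % x . x % Z
x % x . x % W
x % x . x % x

[X [X [X [Y [Z [W x]]]] % [Y [Z [W x]] . [Y [Z [W x]]]]] % [Y [Z [W x]]]]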